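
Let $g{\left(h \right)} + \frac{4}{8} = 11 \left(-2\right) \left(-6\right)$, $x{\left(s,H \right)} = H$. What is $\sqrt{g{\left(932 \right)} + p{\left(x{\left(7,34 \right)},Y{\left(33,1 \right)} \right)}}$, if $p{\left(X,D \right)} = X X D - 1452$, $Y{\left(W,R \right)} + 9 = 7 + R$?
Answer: $\frac{i \sqrt{9906}}{2} \approx 49.764 i$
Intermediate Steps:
$Y{\left(W,R \right)} = -2 + R$ ($Y{\left(W,R \right)} = -9 + \left(7 + R\right) = -2 + R$)
$g{\left(h \right)} = \frac{263}{2}$ ($g{\left(h \right)} = - \frac{1}{2} + 11 \left(-2\right) \left(-6\right) = - \frac{1}{2} - -132 = - \frac{1}{2} + 132 = \frac{263}{2}$)
$p{\left(X,D \right)} = -1452 + D X^{2}$ ($p{\left(X,D \right)} = X^{2} D - 1452 = D X^{2} - 1452 = -1452 + D X^{2}$)
$\sqrt{g{\left(932 \right)} + p{\left(x{\left(7,34 \right)},Y{\left(33,1 \right)} \right)}} = \sqrt{\frac{263}{2} - \left(1452 - \left(-2 + 1\right) 34^{2}\right)} = \sqrt{\frac{263}{2} - 2608} = \sqrt{- \frac{4953}{2}} = \frac{i \sqrt{9906}}{2}$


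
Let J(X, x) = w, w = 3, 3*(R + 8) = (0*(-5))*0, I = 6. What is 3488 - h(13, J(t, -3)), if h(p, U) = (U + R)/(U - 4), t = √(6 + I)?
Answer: 3483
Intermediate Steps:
t = 2*√3 (t = √(6 + 6) = √12 = 2*√3 ≈ 3.4641)
R = -8 (R = -8 + ((0*(-5))*0)/3 = -8 + (0*0)/3 = -8 + (⅓)*0 = -8 + 0 = -8)
J(X, x) = 3
h(p, U) = (-8 + U)/(-4 + U) (h(p, U) = (U - 8)/(U - 4) = (-8 + U)/(-4 + U))
3488 - h(13, J(t, -3)) = 3488 - (-8 + 3)/(-4 + 3) = 3488 - (-5)/(-1) = 3488 - (-1)*(-5) = 3488 - 1*5 = 3488 - 5 = 3483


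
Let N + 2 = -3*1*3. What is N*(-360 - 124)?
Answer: 5324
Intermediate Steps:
N = -11 (N = -2 - 3*1*3 = -2 - 3*3 = -2 - 9 = -11)
N*(-360 - 124) = -11*(-360 - 124) = -11*(-484) = 5324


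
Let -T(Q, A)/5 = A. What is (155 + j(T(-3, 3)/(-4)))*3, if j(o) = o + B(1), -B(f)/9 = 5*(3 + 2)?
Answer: -795/4 ≈ -198.75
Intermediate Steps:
B(f) = -225 (B(f) = -45*(3 + 2) = -45*5 = -9*25 = -225)
T(Q, A) = -5*A
j(o) = -225 + o (j(o) = o - 225 = -225 + o)
(155 + j(T(-3, 3)/(-4)))*3 = (155 + (-225 - 5*3/(-4)))*3 = (155 + (-225 - 15*(-¼)))*3 = (155 + (-225 + 15/4))*3 = (155 - 885/4)*3 = -265/4*3 = -795/4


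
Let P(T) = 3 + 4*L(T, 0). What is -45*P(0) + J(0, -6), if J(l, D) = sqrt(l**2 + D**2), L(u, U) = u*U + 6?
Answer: -1209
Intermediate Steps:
L(u, U) = 6 + U*u (L(u, U) = U*u + 6 = 6 + U*u)
J(l, D) = sqrt(D**2 + l**2)
P(T) = 27 (P(T) = 3 + 4*(6 + 0*T) = 3 + 4*(6 + 0) = 3 + 4*6 = 3 + 24 = 27)
-45*P(0) + J(0, -6) = -45*27 + sqrt((-6)**2 + 0**2) = -1215 + sqrt(36 + 0) = -1215 + sqrt(36) = -1215 + 6 = -1209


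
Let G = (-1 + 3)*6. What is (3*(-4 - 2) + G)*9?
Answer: -54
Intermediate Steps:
G = 12 (G = 2*6 = 12)
(3*(-4 - 2) + G)*9 = (3*(-4 - 2) + 12)*9 = (3*(-6) + 12)*9 = (-18 + 12)*9 = -6*9 = -54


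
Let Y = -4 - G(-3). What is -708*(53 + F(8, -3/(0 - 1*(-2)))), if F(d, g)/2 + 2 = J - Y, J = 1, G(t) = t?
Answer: -37524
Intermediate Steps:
Y = -1 (Y = -4 - 1*(-3) = -4 + 3 = -1)
F(d, g) = 0 (F(d, g) = -4 + 2*(1 - 1*(-1)) = -4 + 2*(1 + 1) = -4 + 2*2 = -4 + 4 = 0)
-708*(53 + F(8, -3/(0 - 1*(-2)))) = -708*(53 + 0) = -708*53 = -37524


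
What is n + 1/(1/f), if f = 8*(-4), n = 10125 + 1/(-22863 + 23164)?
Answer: 3037994/301 ≈ 10093.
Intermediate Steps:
n = 3047626/301 (n = 10125 + 1/301 = 3047626/301 ≈ 10125.)
f = -32
n + 1/(1/f) = 3047626/301 + 1/(1/(-32)) = 3047626/301 + 1/(-1/32) = 3047626/301 - 32 = 3037994/301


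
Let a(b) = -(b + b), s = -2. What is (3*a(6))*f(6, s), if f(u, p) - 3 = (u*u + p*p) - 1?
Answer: -1512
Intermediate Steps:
f(u, p) = 2 + p² + u² (f(u, p) = 3 + ((u*u + p*p) - 1) = 3 + ((u² + p²) - 1) = 3 + ((p² + u²) - 1) = 3 + (-1 + p² + u²) = 2 + p² + u²)
a(b) = -2*b
(3*a(6))*f(6, s) = (3*(-2*6))*(2 + (-2)² + 6²) = (3*(-12))*(2 + 4 + 36) = -36*42 = -1512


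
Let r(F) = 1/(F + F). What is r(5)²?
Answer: 1/100 ≈ 0.010000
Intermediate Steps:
r(F) = 1/(2*F)
r(5)² = ((½)/5)² = ((½)*(⅕))² = (⅒)² = 1/100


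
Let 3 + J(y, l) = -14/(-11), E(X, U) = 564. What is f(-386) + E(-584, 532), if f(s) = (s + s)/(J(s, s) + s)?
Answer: 2413952/4265 ≈ 565.99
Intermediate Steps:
J(y, l) = -19/11 (J(y, l) = -3 - 14/(-11) = -3 - 14*(-1/11) = -3 + 14/11 = -19/11)
f(s) = 2*s/(-19/11 + s) (f(s) = (s + s)/(-19/11 + s) = (2*s)/(-19/11 + s) = 2*s/(-19/11 + s))
f(-386) + E(-584, 532) = 22*(-386)/(-19 + 11*(-386)) + 564 = 22*(-386)/(-19 - 4246) + 564 = 22*(-386)/(-4265) + 564 = 22*(-386)*(-1/4265) + 564 = 8492/4265 + 564 = 2413952/4265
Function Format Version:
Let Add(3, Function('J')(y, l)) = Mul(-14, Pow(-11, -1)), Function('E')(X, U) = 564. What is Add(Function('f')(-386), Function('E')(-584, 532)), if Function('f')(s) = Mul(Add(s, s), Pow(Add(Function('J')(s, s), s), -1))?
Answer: Rational(2413952, 4265) ≈ 565.99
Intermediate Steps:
Function('J')(y, l) = Rational(-19, 11) (Function('J')(y, l) = Add(-3, Mul(-14, Pow(-11, -1))) = Add(-3, Mul(-14, Rational(-1, 11))) = Add(-3, Rational(14, 11)) = Rational(-19, 11))
Function('f')(s) = Mul(2, s, Pow(Add(Rational(-19, 11), s), -1)) (Function('f')(s) = Mul(Add(s, s), Pow(Add(Rational(-19, 11), s), -1)) = Mul(Mul(2, s), Pow(Add(Rational(-19, 11), s), -1)) = Mul(2, s, Pow(Add(Rational(-19, 11), s), -1)))
Add(Function('f')(-386), Function('E')(-584, 532)) = Add(Mul(22, -386, Pow(Add(-19, Mul(11, -386)), -1)), 564) = Add(Mul(22, -386, Pow(Add(-19, -4246), -1)), 564) = Add(Mul(22, -386, Pow(-4265, -1)), 564) = Add(Mul(22, -386, Rational(-1, 4265)), 564) = Add(Rational(8492, 4265), 564) = Rational(2413952, 4265)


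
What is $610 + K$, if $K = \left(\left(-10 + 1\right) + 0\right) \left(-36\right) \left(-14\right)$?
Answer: $-3926$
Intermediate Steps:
$K = -4536$ ($K = \left(-9 + 0\right) \left(-36\right) \left(-14\right) = \left(-9\right) \left(-36\right) \left(-14\right) = 324 \left(-14\right) = -4536$)
$610 + K = 610 - 4536 = -3926$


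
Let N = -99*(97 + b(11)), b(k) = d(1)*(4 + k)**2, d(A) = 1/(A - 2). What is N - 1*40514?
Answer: -27842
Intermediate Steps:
d(A) = 1/(-2 + A)
b(k) = -(4 + k)**2 (b(k) = (4 + k)**2/(-2 + 1) = (4 + k)**2/(-1) = -(4 + k)**2)
N = 12672 (N = -99*(97 - (4 + 11)**2) = -99*(97 - 1*15**2) = -99*(97 - 1*225) = -99*(97 - 225) = -99*(-128) = 12672)
N - 1*40514 = 12672 - 1*40514 = 12672 - 40514 = -27842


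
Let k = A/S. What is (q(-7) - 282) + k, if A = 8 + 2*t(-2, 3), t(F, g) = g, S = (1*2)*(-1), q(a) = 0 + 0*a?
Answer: -289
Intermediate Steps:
q(a) = 0 (q(a) = 0 + 0 = 0)
S = -2 (S = 2*(-1) = -2)
A = 14 (A = 8 + 2*3 = 8 + 6 = 14)
k = -7 (k = 14/(-2) = 14*(-½) = -7)
(q(-7) - 282) + k = (0 - 282) - 7 = -282 - 7 = -289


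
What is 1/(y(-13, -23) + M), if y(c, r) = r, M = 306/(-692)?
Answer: -346/8111 ≈ -0.042658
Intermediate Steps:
M = -153/346 (M = 306*(-1/692) = -153/346 ≈ -0.44220)
1/(y(-13, -23) + M) = 1/(-23 - 153/346) = 1/(-8111/346) = -346/8111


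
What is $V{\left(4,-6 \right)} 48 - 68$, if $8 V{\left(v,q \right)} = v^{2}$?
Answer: $28$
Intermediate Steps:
$V{\left(v,q \right)} = \frac{v^{2}}{8}$
$V{\left(4,-6 \right)} 48 - 68 = \frac{4^{2}}{8} \cdot 48 - 68 = \frac{1}{8} \cdot 16 \cdot 48 - 68 = 2 \cdot 48 - 68 = 96 - 68 = 28$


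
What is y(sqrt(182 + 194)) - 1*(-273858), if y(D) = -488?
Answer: 273370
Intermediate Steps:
y(sqrt(182 + 194)) - 1*(-273858) = -488 - 1*(-273858) = -488 + 273858 = 273370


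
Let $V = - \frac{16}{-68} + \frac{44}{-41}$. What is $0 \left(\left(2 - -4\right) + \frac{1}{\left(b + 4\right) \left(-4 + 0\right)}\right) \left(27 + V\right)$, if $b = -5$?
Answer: $0$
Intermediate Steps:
$V = - \frac{584}{697}$ ($V = \left(-16\right) \left(- \frac{1}{68}\right) + 44 \left(- \frac{1}{41}\right) = \frac{4}{17} - \frac{44}{41} = - \frac{584}{697} \approx -0.83788$)
$0 \left(\left(2 - -4\right) + \frac{1}{\left(b + 4\right) \left(-4 + 0\right)}\right) \left(27 + V\right) = 0 \left(\left(2 - -4\right) + \frac{1}{\left(-5 + 4\right) \left(-4 + 0\right)}\right) \left(27 - \frac{584}{697}\right) = 0 \left(\left(2 + 4\right) + \frac{1}{\left(-1\right) \left(-4\right)}\right) \frac{18235}{697} = 0 \left(6 + \frac{1}{4}\right) \frac{18235}{697} = 0 \cdot \frac{25}{4} \cdot \frac{18235}{697} = 0 \cdot \frac{18235}{697} = 0$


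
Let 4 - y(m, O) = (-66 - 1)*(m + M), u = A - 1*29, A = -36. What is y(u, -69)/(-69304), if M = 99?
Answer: -1141/34652 ≈ -0.032927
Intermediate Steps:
u = -65 (u = -36 - 1*29 = -36 - 29 = -65)
y(m, O) = 6637 + 67*m (y(m, O) = 4 - (-66 - 1)*(m + 99) = 4 - (-67)*(99 + m) = 4 - (-6633 - 67*m) = 4 + (6633 + 67*m) = 6637 + 67*m)
y(u, -69)/(-69304) = (6637 + 67*(-65))/(-69304) = (6637 - 4355)*(-1/69304) = 2282*(-1/69304) = -1141/34652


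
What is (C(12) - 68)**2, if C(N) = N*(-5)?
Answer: 16384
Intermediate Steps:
C(N) = -5*N
(C(12) - 68)**2 = (-5*12 - 68)**2 = (-60 - 68)**2 = (-128)**2 = 16384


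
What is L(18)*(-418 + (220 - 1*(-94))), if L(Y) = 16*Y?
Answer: -29952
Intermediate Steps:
L(18)*(-418 + (220 - 1*(-94))) = (16*18)*(-418 + (220 - 1*(-94))) = 288*(-418 + (220 + 94)) = 288*(-418 + 314) = 288*(-104) = -29952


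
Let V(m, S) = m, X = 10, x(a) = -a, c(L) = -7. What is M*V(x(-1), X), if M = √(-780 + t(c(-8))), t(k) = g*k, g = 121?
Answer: I*√1627 ≈ 40.336*I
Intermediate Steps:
t(k) = 121*k
M = I*√1627 (M = √(-780 + 121*(-7)) = √(-780 - 847) = √(-1627) = I*√1627 ≈ 40.336*I)
M*V(x(-1), X) = (I*√1627)*(-1*(-1)) = (I*√1627)*1 = I*√1627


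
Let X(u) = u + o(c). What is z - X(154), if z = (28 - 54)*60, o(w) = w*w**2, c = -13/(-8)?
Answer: -879765/512 ≈ -1718.3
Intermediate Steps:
c = 13/8 (c = -13*(-1/8) = 13/8 ≈ 1.6250)
o(w) = w**3
X(u) = 2197/512 + u (X(u) = u + (13/8)**3 = u + 2197/512 = 2197/512 + u)
z = -1560 (z = -26*60 = -1560)
z - X(154) = -1560 - (2197/512 + 154) = -1560 - 1*81045/512 = -1560 - 81045/512 = -879765/512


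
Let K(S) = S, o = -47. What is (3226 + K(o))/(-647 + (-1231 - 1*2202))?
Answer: -187/240 ≈ -0.77917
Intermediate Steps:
(3226 + K(o))/(-647 + (-1231 - 1*2202)) = (3226 - 47)/(-647 + (-1231 - 1*2202)) = 3179/(-647 + (-1231 - 2202)) = 3179/(-647 - 3433) = 3179/(-4080) = 3179*(-1/4080) = -187/240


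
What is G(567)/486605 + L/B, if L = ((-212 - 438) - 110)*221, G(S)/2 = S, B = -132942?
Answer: 5848638002/4620731565 ≈ 1.2657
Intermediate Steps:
G(S) = 2*S
L = -167960 (L = (-650 - 110)*221 = -760*221 = -167960)
G(567)/486605 + L/B = (2*567)/486605 - 167960/(-132942) = 1134*(1/486605) - 167960*(-1/132942) = 162/69515 + 83980/66471 = 5848638002/4620731565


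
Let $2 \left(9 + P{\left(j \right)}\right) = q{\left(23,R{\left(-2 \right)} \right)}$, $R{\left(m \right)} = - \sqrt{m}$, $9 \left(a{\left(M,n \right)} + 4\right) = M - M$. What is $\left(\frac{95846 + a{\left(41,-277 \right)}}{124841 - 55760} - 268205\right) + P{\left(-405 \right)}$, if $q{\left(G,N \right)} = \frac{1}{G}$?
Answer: $- \frac{852306123551}{3177726} \approx -2.6821 \cdot 10^{5}$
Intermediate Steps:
$a{\left(M,n \right)} = -4$ ($a{\left(M,n \right)} = -4 + \frac{M - M}{9} = -4 + \frac{1}{9} \cdot 0 = -4 + 0 = -4$)
$P{\left(j \right)} = - \frac{413}{46}$ ($P{\left(j \right)} = -9 + \frac{1}{2 \cdot 23} = -9 + \frac{1}{2} \cdot \frac{1}{23} = -9 + \frac{1}{46} = - \frac{413}{46}$)
$\left(\frac{95846 + a{\left(41,-277 \right)}}{124841 - 55760} - 268205\right) + P{\left(-405 \right)} = \left(\frac{95846 - 4}{124841 - 55760} - 268205\right) - \frac{413}{46} = \left(\frac{95842}{69081} - 268205\right) - \frac{413}{46} = - \frac{18527773763}{69081} - \frac{413}{46} = - \frac{852306123551}{3177726}$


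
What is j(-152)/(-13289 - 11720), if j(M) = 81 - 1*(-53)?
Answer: -134/25009 ≈ -0.0053581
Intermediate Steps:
j(M) = 134 (j(M) = 81 + 53 = 134)
j(-152)/(-13289 - 11720) = 134/(-13289 - 11720) = 134/(-25009) = 134*(-1/25009) = -134/25009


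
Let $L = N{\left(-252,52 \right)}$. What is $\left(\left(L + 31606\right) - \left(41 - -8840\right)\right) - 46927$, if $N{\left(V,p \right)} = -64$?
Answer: $-24266$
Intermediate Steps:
$L = -64$
$\left(\left(L + 31606\right) - \left(41 - -8840\right)\right) - 46927 = \left(\left(-64 + 31606\right) - \left(41 - -8840\right)\right) - 46927 = \left(31542 - \left(41 + 8840\right)\right) - 46927 = \left(31542 - 8881\right) - 46927 = 22661 - 46927 = -24266$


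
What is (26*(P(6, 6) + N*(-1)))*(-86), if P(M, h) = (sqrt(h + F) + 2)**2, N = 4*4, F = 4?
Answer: 4472 - 8944*sqrt(10) ≈ -23811.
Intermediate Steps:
N = 16
P(M, h) = (2 + sqrt(4 + h))**2 (P(M, h) = (sqrt(h + 4) + 2)**2 = (sqrt(4 + h) + 2)**2 = (2 + sqrt(4 + h))**2)
(26*(P(6, 6) + N*(-1)))*(-86) = (26*((2 + sqrt(4 + 6))**2 + 16*(-1)))*(-86) = (26*((2 + sqrt(10))**2 - 16))*(-86) = (26*(-16 + (2 + sqrt(10))**2))*(-86) = (-416 + 26*(2 + sqrt(10))**2)*(-86) = 35776 - 2236*(2 + sqrt(10))**2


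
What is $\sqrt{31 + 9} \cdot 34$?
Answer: $68 \sqrt{10} \approx 215.03$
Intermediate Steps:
$\sqrt{31 + 9} \cdot 34 = \sqrt{40} \cdot 34 = 2 \sqrt{10} \cdot 34 = 68 \sqrt{10}$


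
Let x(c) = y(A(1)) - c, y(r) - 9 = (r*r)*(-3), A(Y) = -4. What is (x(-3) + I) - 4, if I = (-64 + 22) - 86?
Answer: -168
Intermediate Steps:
y(r) = 9 - 3*r² (y(r) = 9 + (r*r)*(-3) = 9 + r²*(-3) = 9 - 3*r²)
I = -128 (I = -42 - 86 = -128)
x(c) = -39 - c (x(c) = (9 - 3*(-4)²) - c = (9 - 3*16) - c = (9 - 48) - c = -39 - c)
(x(-3) + I) - 4 = ((-39 - 1*(-3)) - 128) - 4 = ((-39 + 3) - 128) - 4 = (-36 - 128) - 4 = -164 - 4 = -168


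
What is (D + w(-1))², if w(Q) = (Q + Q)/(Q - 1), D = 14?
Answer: 225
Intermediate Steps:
w(Q) = 2*Q/(-1 + Q) (w(Q) = (2*Q)/(-1 + Q) = 2*Q/(-1 + Q))
(D + w(-1))² = (14 + 2*(-1)/(-1 - 1))² = (14 + 2*(-1)/(-2))² = (14 + 2*(-1)*(-½))² = (14 + 1)² = 15² = 225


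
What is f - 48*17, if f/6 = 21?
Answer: -690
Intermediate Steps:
f = 126 (f = 6*21 = 126)
f - 48*17 = 126 - 48*17 = 126 - 816 = -690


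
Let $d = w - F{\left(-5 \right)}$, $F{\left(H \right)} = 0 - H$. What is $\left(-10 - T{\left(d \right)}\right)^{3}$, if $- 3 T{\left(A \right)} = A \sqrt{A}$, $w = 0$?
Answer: $- \frac{1750}{3} - \frac{12875 i \sqrt{5}}{27} \approx -583.33 - 1066.3 i$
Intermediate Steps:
$F{\left(H \right)} = - H$
$d = -5$ ($d = 0 - \left(-1\right) \left(-5\right) = 0 - 5 = -5$)
$T{\left(A \right)} = - \frac{A^{\frac{3}{2}}}{3}$ ($T{\left(A \right)} = - \frac{A \sqrt{A}}{3} = - \frac{A^{\frac{3}{2}}}{3}$)
$\left(-10 - T{\left(d \right)}\right)^{3} = \left(-10 - - \frac{\left(-5\right)^{\frac{3}{2}}}{3}\right)^{3} = \left(-10 - - \frac{\left(-5\right) i \sqrt{5}}{3}\right)^{3} = \left(-10 - \frac{5 i \sqrt{5}}{3}\right)^{3}$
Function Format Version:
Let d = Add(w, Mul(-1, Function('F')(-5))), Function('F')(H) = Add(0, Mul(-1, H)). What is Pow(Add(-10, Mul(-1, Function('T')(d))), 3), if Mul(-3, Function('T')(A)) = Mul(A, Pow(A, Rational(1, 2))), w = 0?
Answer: Add(Rational(-1750, 3), Mul(Rational(-12875, 27), I, Pow(5, Rational(1, 2)))) ≈ Add(-583.33, Mul(-1066.3, I))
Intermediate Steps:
Function('F')(H) = Mul(-1, H)
d = -5 (d = Add(0, Mul(-1, Mul(-1, -5))) = Add(0, Mul(-1, 5)) = Add(0, -5) = -5)
Function('T')(A) = Mul(Rational(-1, 3), Pow(A, Rational(3, 2))) (Function('T')(A) = Mul(Rational(-1, 3), Mul(A, Pow(A, Rational(1, 2)))) = Mul(Rational(-1, 3), Pow(A, Rational(3, 2))))
Pow(Add(-10, Mul(-1, Function('T')(d))), 3) = Pow(Add(-10, Mul(-1, Mul(Rational(-1, 3), Pow(-5, Rational(3, 2))))), 3) = Pow(Add(-10, Mul(-1, Mul(Rational(-1, 3), Mul(-5, I, Pow(5, Rational(1, 2)))))), 3) = Pow(Add(-10, Mul(-1, Mul(Rational(5, 3), I, Pow(5, Rational(1, 2))))), 3) = Pow(Add(-10, Mul(Rational(-5, 3), I, Pow(5, Rational(1, 2)))), 3)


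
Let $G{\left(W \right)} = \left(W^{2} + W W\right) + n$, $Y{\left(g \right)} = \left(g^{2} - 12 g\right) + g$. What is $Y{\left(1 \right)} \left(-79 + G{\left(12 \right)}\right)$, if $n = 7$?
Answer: $-2160$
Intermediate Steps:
$Y{\left(g \right)} = g^{2} - 11 g$
$G{\left(W \right)} = 7 + 2 W^{2}$ ($G{\left(W \right)} = \left(W^{2} + W W\right) + 7 = \left(W^{2} + W^{2}\right) + 7 = 2 W^{2} + 7 = 7 + 2 W^{2}$)
$Y{\left(1 \right)} \left(-79 + G{\left(12 \right)}\right) = 1 \left(-11 + 1\right) \left(-79 + \left(7 + 2 \cdot 12^{2}\right)\right) = 1 \left(-10\right) \left(-79 + \left(7 + 2 \cdot 144\right)\right) = - 10 \left(-79 + \left(7 + 288\right)\right) = - 10 \left(-79 + 295\right) = \left(-10\right) 216 = -2160$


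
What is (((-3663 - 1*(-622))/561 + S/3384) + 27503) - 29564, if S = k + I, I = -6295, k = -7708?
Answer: -1310266097/632808 ≈ -2070.6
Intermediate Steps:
S = -14003 (S = -7708 - 6295 = -14003)
(((-3663 - 1*(-622))/561 + S/3384) + 27503) - 29564 = (((-3663 - 1*(-622))/561 - 14003/3384) + 27503) - 29564 = (((-3663 + 622)*(1/561) - 14003*1/3384) + 27503) - 29564 = ((-3041*1/561 - 14003/3384) + 27503) - 29564 = ((-3041/561 - 14003/3384) + 27503) - 29564 = (-6048809/632808 + 27503) - 29564 = 17398069615/632808 - 29564 = -1310266097/632808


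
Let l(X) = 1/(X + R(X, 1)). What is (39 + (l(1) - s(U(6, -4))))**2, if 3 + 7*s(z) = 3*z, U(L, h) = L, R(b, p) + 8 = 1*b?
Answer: 2374681/1764 ≈ 1346.2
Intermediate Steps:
R(b, p) = -8 + b (R(b, p) = -8 + 1*b = -8 + b)
s(z) = -3/7 + 3*z/7 (s(z) = -3/7 + (3*z)/7 = -3/7 + 3*z/7)
l(X) = 1/(-8 + 2*X) (l(X) = 1/(X + (-8 + X)) = 1/(-8 + 2*X))
(39 + (l(1) - s(U(6, -4))))**2 = (39 + (1/(2*(-4 + 1)) - (-3/7 + (3/7)*6)))**2 = (39 + ((1/2)/(-3) - (-3/7 + 18/7)))**2 = (39 + ((1/2)*(-1/3) - 1*15/7))**2 = (39 + (-1/6 - 15/7))**2 = (39 - 97/42)**2 = (1541/42)**2 = 2374681/1764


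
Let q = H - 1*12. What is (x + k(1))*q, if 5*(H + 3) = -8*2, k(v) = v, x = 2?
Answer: -273/5 ≈ -54.600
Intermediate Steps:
H = -31/5 (H = -3 + (-8*2)/5 = -3 + (⅕)*(-16) = -3 - 16/5 = -31/5 ≈ -6.2000)
q = -91/5 (q = -31/5 - 1*12 = -31/5 - 12 = -91/5 ≈ -18.200)
(x + k(1))*q = (2 + 1)*(-91/5) = 3*(-91/5) = -273/5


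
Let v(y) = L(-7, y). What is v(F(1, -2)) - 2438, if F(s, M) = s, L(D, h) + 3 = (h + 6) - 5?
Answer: -2439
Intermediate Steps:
L(D, h) = -2 + h (L(D, h) = -3 + ((h + 6) - 5) = -3 + ((6 + h) - 5) = -3 + (1 + h) = -2 + h)
v(y) = -2 + y
v(F(1, -2)) - 2438 = (-2 + 1) - 2438 = -1 - 2438 = -2439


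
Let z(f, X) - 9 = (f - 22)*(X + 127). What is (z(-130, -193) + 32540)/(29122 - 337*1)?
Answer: 42581/28785 ≈ 1.4793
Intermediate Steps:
z(f, X) = 9 + (-22 + f)*(127 + X) (z(f, X) = 9 + (f - 22)*(X + 127) = 9 + (-22 + f)*(127 + X))
(z(-130, -193) + 32540)/(29122 - 337*1) = ((-2785 - 22*(-193) + 127*(-130) - 193*(-130)) + 32540)/(29122 - 337*1) = ((-2785 + 4246 - 16510 + 25090) + 32540)/(29122 - 337) = (10041 + 32540)/28785 = 42581*(1/28785) = 42581/28785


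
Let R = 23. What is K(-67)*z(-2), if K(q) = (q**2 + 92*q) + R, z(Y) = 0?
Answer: 0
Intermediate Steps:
K(q) = 23 + q**2 + 92*q (K(q) = (q**2 + 92*q) + 23 = 23 + q**2 + 92*q)
K(-67)*z(-2) = (23 + (-67)**2 + 92*(-67))*0 = (23 + 4489 - 6164)*0 = -1652*0 = 0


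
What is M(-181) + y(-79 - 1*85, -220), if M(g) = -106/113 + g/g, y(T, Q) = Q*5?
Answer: -124293/113 ≈ -1099.9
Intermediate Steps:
y(T, Q) = 5*Q
M(g) = 7/113 (M(g) = -106*1/113 + 1 = -106/113 + 1 = 7/113)
M(-181) + y(-79 - 1*85, -220) = 7/113 + 5*(-220) = 7/113 - 1100 = -124293/113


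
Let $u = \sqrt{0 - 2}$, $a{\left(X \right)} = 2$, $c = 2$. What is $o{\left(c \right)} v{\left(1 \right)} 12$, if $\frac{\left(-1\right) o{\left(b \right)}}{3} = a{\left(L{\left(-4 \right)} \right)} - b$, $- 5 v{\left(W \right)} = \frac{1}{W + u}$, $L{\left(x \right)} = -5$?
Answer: $0$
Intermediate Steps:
$u = i \sqrt{2}$ ($u = \sqrt{-2} = i \sqrt{2} \approx 1.4142 i$)
$v{\left(W \right)} = - \frac{1}{5 \left(W + i \sqrt{2}\right)}$
$o{\left(b \right)} = -6 + 3 b$ ($o{\left(b \right)} = - 3 \left(2 - b\right) = -6 + 3 b$)
$o{\left(c \right)} v{\left(1 \right)} 12 = \left(-6 + 3 \cdot 2\right) \left(- \frac{1}{5 \cdot 1 + 5 i \sqrt{2}}\right) 12 = \left(-6 + 6\right) \left(- \frac{1}{5 + 5 i \sqrt{2}}\right) 12 = 0 \left(- \frac{1}{5 + 5 i \sqrt{2}}\right) 12 = 0 \cdot 12 = 0$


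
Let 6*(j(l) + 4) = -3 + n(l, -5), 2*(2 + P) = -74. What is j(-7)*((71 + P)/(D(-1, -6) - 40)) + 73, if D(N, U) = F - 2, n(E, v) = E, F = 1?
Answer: 9523/123 ≈ 77.423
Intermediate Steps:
D(N, U) = -1 (D(N, U) = 1 - 2 = -1)
P = -39 (P = -2 + (½)*(-74) = -2 - 37 = -39)
j(l) = -9/2 + l/6 (j(l) = -4 + (-3 + l)/6 = -4 + (-½ + l/6) = -9/2 + l/6)
j(-7)*((71 + P)/(D(-1, -6) - 40)) + 73 = (-9/2 + (⅙)*(-7))*((71 - 39)/(-1 - 40)) + 73 = (-9/2 - 7/6)*(32/(-41)) + 73 = -544*(-1)/(3*41) + 73 = -17/3*(-32/41) + 73 = 544/123 + 73 = 9523/123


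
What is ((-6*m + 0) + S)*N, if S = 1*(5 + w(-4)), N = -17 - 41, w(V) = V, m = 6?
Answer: 2030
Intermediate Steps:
N = -58
S = 1 (S = 1*(5 - 4) = 1*1 = 1)
((-6*m + 0) + S)*N = ((-6*6 + 0) + 1)*(-58) = ((-36 + 0) + 1)*(-58) = (-36 + 1)*(-58) = -35*(-58) = 2030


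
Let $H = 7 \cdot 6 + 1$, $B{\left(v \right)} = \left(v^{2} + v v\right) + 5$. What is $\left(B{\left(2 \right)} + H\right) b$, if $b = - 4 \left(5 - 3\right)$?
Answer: $-448$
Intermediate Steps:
$B{\left(v \right)} = 5 + 2 v^{2}$ ($B{\left(v \right)} = \left(v^{2} + v^{2}\right) + 5 = 2 v^{2} + 5 = 5 + 2 v^{2}$)
$b = -8$ ($b = \left(-4\right) 2 = -8$)
$H = 43$ ($H = 42 + 1 = 43$)
$\left(B{\left(2 \right)} + H\right) b = \left(\left(5 + 2 \cdot 2^{2}\right) + 43\right) \left(-8\right) = \left(\left(5 + 2 \cdot 4\right) + 43\right) \left(-8\right) = \left(\left(5 + 8\right) + 43\right) \left(-8\right) = \left(13 + 43\right) \left(-8\right) = 56 \left(-8\right) = -448$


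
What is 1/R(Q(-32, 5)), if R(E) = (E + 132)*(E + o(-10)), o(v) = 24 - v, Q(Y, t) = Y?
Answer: 1/200 ≈ 0.0050000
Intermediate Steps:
R(E) = (34 + E)*(132 + E) (R(E) = (E + 132)*(E + (24 - 1*(-10))) = (132 + E)*(E + (24 + 10)) = (132 + E)*(E + 34) = (132 + E)*(34 + E) = (34 + E)*(132 + E))
1/R(Q(-32, 5)) = 1/(4488 + (-32)² + 166*(-32)) = 1/(4488 + 1024 - 5312) = 1/200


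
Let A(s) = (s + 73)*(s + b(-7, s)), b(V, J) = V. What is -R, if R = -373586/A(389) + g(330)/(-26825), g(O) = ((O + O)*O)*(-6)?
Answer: -4412156935/94683666 ≈ -46.599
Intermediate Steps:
g(O) = -12*O² (g(O) = ((2*O)*O)*(-6) = (2*O²)*(-6) = -12*O²)
A(s) = (-7 + s)*(73 + s) (A(s) = (s + 73)*(s - 7) = (73 + s)*(-7 + s) = (-7 + s)*(73 + s))
R = 4412156935/94683666 (R = -373586/(-511 + 389² + 66*389) - 12*330²/(-26825) = -373586/(-511 + 151321 + 25674) - 12*108900*(-1/26825) = -373586/176484 - 1306800*(-1/26825) = -373586*1/176484 + 52272/1073 = -186793/88242 + 52272/1073 = 4412156935/94683666 ≈ 46.599)
-R = -1*4412156935/94683666 = -4412156935/94683666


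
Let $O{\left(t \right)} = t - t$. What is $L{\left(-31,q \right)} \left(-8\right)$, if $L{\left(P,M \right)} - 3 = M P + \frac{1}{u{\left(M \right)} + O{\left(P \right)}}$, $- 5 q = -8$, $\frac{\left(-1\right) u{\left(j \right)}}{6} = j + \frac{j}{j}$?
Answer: $\frac{72796}{195} \approx 373.31$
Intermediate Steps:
$u{\left(j \right)} = -6 - 6 j$ ($u{\left(j \right)} = - 6 \left(j + \frac{j}{j}\right) = - 6 \left(j + 1\right) = - 6 \left(1 + j\right) = -6 - 6 j$)
$q = \frac{8}{5}$ ($q = \left(- \frac{1}{5}\right) \left(-8\right) = \frac{8}{5} \approx 1.6$)
$O{\left(t \right)} = 0$
$L{\left(P,M \right)} = 3 + \frac{1}{-6 - 6 M} + M P$ ($L{\left(P,M \right)} = 3 + \left(M P + \frac{1}{\left(-6 - 6 M\right) + 0}\right) = 3 + \left(M P + \frac{1}{-6 - 6 M}\right) = 3 + \left(\frac{1}{-6 - 6 M} + M P\right) = 3 + \frac{1}{-6 - 6 M} + M P$)
$L{\left(-31,q \right)} \left(-8\right) = \frac{\frac{17}{6} + 3 \cdot \frac{8}{5} + \frac{8}{5} \left(-31\right) \left(1 + \frac{8}{5}\right)}{1 + \frac{8}{5}} \left(-8\right) = \frac{\frac{17}{6} + \frac{24}{5} + \frac{8}{5} \left(-31\right) \frac{13}{5}}{\frac{13}{5}} \left(-8\right) = \frac{5 \left(\frac{17}{6} + \frac{24}{5} - \frac{3224}{25}\right)}{13} \left(-8\right) = \frac{5}{13} \left(- \frac{18199}{150}\right) \left(-8\right) = \left(- \frac{18199}{390}\right) \left(-8\right) = \frac{72796}{195}$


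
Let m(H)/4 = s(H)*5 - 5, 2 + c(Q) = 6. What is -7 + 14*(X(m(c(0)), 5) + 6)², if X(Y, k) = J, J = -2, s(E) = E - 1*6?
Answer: 217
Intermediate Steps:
s(E) = -6 + E (s(E) = E - 6 = -6 + E)
c(Q) = 4 (c(Q) = -2 + 6 = 4)
m(H) = -140 + 20*H (m(H) = 4*((-6 + H)*5 - 5) = 4*((-30 + 5*H) - 5) = 4*(-35 + 5*H) = -140 + 20*H)
X(Y, k) = -2
-7 + 14*(X(m(c(0)), 5) + 6)² = -7 + 14*(-2 + 6)² = -7 + 14*4² = -7 + 14*16 = -7 + 224 = 217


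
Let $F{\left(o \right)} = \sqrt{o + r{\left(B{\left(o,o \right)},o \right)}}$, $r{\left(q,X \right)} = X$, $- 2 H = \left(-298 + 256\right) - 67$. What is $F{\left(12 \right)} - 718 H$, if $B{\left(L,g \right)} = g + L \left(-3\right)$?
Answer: $-39131 + 2 \sqrt{6} \approx -39126.0$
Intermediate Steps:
$H = \frac{109}{2}$ ($H = - \frac{\left(-298 + 256\right) - 67}{2} = - \frac{-42 - 67}{2} = \left(- \frac{1}{2}\right) \left(-109\right) = \frac{109}{2} \approx 54.5$)
$B{\left(L,g \right)} = g - 3 L$
$F{\left(o \right)} = \sqrt{2} \sqrt{o}$ ($F{\left(o \right)} = \sqrt{o + o} = \sqrt{2 o} = \sqrt{2} \sqrt{o}$)
$F{\left(12 \right)} - 718 H = \sqrt{2} \sqrt{12} - 39131 = \sqrt{2} \cdot 2 \sqrt{3} - 39131 = 2 \sqrt{6} - 39131 = -39131 + 2 \sqrt{6}$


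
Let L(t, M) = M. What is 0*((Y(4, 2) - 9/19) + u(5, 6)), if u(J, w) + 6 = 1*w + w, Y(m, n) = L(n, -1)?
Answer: 0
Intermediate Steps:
Y(m, n) = -1
u(J, w) = -6 + 2*w (u(J, w) = -6 + (1*w + w) = -6 + (w + w) = -6 + 2*w)
0*((Y(4, 2) - 9/19) + u(5, 6)) = 0*((-1 - 9/19) + (-6 + 2*6)) = 0*((-1 - 9/19) + (-6 + 12)) = 0*((-1 - 1*9/19) + 6) = 0*((-1 - 9/19) + 6) = 0*(-28/19 + 6) = 0*(86/19) = 0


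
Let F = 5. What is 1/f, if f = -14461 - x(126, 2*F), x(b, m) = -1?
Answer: -1/14460 ≈ -6.9156e-5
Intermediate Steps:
f = -14460 (f = -14461 - 1*(-1) = -14461 + 1 = -14460)
1/f = 1/(-14460) = -1/14460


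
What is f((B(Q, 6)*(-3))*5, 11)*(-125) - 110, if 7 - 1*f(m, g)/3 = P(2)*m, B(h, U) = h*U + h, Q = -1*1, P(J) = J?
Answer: 76015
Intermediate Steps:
Q = -1
B(h, U) = h + U*h (B(h, U) = U*h + h = h + U*h)
f(m, g) = 21 - 6*m
f((B(Q, 6)*(-3))*5, 11)*(-125) - 110 = (21 - 6*-(1 + 6)*(-3)*5)*(-125) - 110 = (21 - 6*-1*7*(-3)*5)*(-125) - 110 = (21 - 6*(-7*(-3))*5)*(-125) - 110 = (21 - 126*5)*(-125) - 110 = (21 - 6*105)*(-125) - 110 = (21 - 630)*(-125) - 110 = -609*(-125) - 110 = 76125 - 110 = 76015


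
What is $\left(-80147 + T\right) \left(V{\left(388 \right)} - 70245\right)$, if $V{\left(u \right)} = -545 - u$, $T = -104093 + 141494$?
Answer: $3042574788$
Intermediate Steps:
$T = 37401$
$\left(-80147 + T\right) \left(V{\left(388 \right)} - 70245\right) = \left(-80147 + 37401\right) \left(\left(-545 - 388\right) - 70245\right) = - 42746 \left(\left(-545 - 388\right) - 70245\right) = - 42746 \left(-933 - 70245\right) = \left(-42746\right) \left(-71178\right) = 3042574788$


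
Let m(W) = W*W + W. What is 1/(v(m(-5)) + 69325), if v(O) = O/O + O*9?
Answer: 1/69506 ≈ 1.4387e-5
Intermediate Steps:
m(W) = W + W² (m(W) = W² + W = W + W²)
v(O) = 1 + 9*O
1/(v(m(-5)) + 69325) = 1/((1 + 9*(-5*(1 - 5))) + 69325) = 1/((1 + 9*(-5*(-4))) + 69325) = 1/((1 + 9*20) + 69325) = 1/((1 + 180) + 69325) = 1/(181 + 69325) = 1/69506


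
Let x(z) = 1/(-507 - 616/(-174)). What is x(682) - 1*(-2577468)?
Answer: 112895675781/43801 ≈ 2.5775e+6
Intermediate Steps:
x(z) = -87/43801 (x(z) = 1/(-507 - 616*(-1/174)) = 1/(-507 + 308/87) = 1/(-43801/87) = -87/43801)
x(682) - 1*(-2577468) = -87/43801 - 1*(-2577468) = -87/43801 + 2577468 = 112895675781/43801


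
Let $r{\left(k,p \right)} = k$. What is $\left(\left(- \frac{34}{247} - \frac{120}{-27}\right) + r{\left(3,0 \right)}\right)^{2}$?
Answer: $\frac{263835049}{4941729} \approx 53.389$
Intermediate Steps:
$\left(\left(- \frac{34}{247} - \frac{120}{-27}\right) + r{\left(3,0 \right)}\right)^{2} = \left(\left(- \frac{34}{247} - \frac{120}{-27}\right) + 3\right)^{2} = \left(\left(\left(-34\right) \frac{1}{247} - - \frac{40}{9}\right) + 3\right)^{2} = \left(\left(- \frac{34}{247} + \frac{40}{9}\right) + 3\right)^{2} = \left(\frac{9574}{2223} + 3\right)^{2} = \left(\frac{16243}{2223}\right)^{2} = \frac{263835049}{4941729}$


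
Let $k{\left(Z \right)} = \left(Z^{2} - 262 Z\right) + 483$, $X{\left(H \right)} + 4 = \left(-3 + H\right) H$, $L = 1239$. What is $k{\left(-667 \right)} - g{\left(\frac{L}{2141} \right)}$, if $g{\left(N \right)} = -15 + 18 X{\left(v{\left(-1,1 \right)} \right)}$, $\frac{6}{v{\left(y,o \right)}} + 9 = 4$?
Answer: $\frac{15503057}{25} \approx 6.2012 \cdot 10^{5}$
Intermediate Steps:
$v{\left(y,o \right)} = - \frac{6}{5}$ ($v{\left(y,o \right)} = \frac{6}{-9 + 4} = \frac{6}{-5} = 6 \left(- \frac{1}{5}\right) = - \frac{6}{5}$)
$X{\left(H \right)} = -4 + H \left(-3 + H\right)$ ($X{\left(H \right)} = -4 + \left(-3 + H\right) H = -4 + H \left(-3 + H\right)$)
$k{\left(Z \right)} = 483 + Z^{2} - 262 Z$
$g{\left(N \right)} = \frac{93}{25}$ ($g{\left(N \right)} = -15 + 18 \left(-4 + \left(- \frac{6}{5}\right)^{2} - - \frac{18}{5}\right) = -15 + 18 \left(-4 + \frac{36}{25} + \frac{18}{5}\right) = -15 + 18 \cdot \frac{26}{25} = -15 + \frac{468}{25} = \frac{93}{25}$)
$k{\left(-667 \right)} - g{\left(\frac{L}{2141} \right)} = \left(483 + \left(-667\right)^{2} - -174754\right) - \frac{93}{25} = \left(483 + 444889 + 174754\right) - \frac{93}{25} = 620126 - \frac{93}{25} = \frac{15503057}{25}$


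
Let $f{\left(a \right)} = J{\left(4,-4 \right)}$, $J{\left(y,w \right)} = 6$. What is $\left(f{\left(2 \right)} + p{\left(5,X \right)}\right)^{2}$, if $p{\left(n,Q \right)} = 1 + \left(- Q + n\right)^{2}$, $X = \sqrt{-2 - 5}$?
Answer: $-75 - 500 i \sqrt{7} \approx -75.0 - 1322.9 i$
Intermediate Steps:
$f{\left(a \right)} = 6$
$X = i \sqrt{7}$ ($X = \sqrt{-7} = i \sqrt{7} \approx 2.6458 i$)
$p{\left(n,Q \right)} = 1 + \left(n - Q\right)^{2}$
$\left(f{\left(2 \right)} + p{\left(5,X \right)}\right)^{2} = \left(6 + \left(1 + \left(i \sqrt{7} - 5\right)^{2}\right)\right)^{2} = \left(6 + \left(1 + \left(-5 + i \sqrt{7}\right)^{2}\right)\right)^{2} = \left(7 + \left(-5 + i \sqrt{7}\right)^{2}\right)^{2}$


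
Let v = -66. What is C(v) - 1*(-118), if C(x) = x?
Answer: 52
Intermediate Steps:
C(v) - 1*(-118) = -66 - 1*(-118) = -66 + 118 = 52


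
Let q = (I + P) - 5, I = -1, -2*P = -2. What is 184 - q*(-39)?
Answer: -11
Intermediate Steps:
P = 1 (P = -½*(-2) = 1)
q = -5 (q = (-1 + 1) - 5 = 0 - 5 = -5)
184 - q*(-39) = 184 - (-5)*(-39) = 184 - 1*195 = 184 - 195 = -11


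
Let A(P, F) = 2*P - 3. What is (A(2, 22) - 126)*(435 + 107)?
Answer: -67750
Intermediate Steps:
A(P, F) = -3 + 2*P
(A(2, 22) - 126)*(435 + 107) = ((-3 + 2*2) - 126)*(435 + 107) = ((-3 + 4) - 126)*542 = (1 - 126)*542 = -125*542 = -67750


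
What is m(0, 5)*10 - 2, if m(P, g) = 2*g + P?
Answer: 98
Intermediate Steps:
m(P, g) = P + 2*g
m(0, 5)*10 - 2 = (0 + 2*5)*10 - 2 = (0 + 10)*10 - 2 = 10*10 - 2 = 100 - 2 = 98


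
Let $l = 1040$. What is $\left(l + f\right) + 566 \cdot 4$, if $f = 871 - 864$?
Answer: $3311$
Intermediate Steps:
$f = 7$
$\left(l + f\right) + 566 \cdot 4 = \left(1040 + 7\right) + 566 \cdot 4 = 1047 + 2264 = 3311$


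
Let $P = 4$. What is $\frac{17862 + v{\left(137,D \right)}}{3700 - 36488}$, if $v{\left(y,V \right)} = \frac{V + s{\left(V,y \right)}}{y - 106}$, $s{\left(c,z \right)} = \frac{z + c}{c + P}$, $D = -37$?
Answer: $- \frac{2610215}{4791732} \approx -0.54473$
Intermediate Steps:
$s{\left(c,z \right)} = \frac{c + z}{4 + c}$ ($s{\left(c,z \right)} = \frac{z + c}{c + 4} = \frac{c + z}{4 + c}$)
$v{\left(y,V \right)} = \frac{V + \frac{V + y}{4 + V}}{-106 + y}$ ($v{\left(y,V \right)} = \frac{V + \frac{V + y}{4 + V}}{y - 106} = \frac{V + \frac{V + y}{4 + V}}{-106 + y}$)
$\frac{17862 + v{\left(137,D \right)}}{3700 - 36488} = \frac{17862 + \frac{-37 + 137 - 37 \left(4 - 37\right)}{\left(-106 + 137\right) \left(4 - 37\right)}}{3700 - 36488} = \frac{17862 + \frac{-37 + 137 - -1221}{31 \left(-33\right)}}{-32788} = \left(17862 + \frac{1}{31} \left(- \frac{1}{33}\right) \left(-37 + 137 + 1221\right)\right) \left(- \frac{1}{32788}\right) = \left(17862 + \frac{1}{31} \left(- \frac{1}{33}\right) 1321\right) \left(- \frac{1}{32788}\right) = \left(17862 - \frac{1321}{1023}\right) \left(- \frac{1}{32788}\right) = \frac{18271505}{1023} \left(- \frac{1}{32788}\right) = - \frac{2610215}{4791732}$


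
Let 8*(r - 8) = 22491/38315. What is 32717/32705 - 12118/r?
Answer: -121398794962033/80933460955 ≈ -1500.0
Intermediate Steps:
r = 2474651/306520 (r = 8 + (22491/38315)/8 = 8 + (22491*(1/38315))/8 = 8 + (⅛)*(22491/38315) = 8 + 22491/306520 = 2474651/306520 ≈ 8.0734)
32717/32705 - 12118/r = 32717/32705 - 12118/2474651/306520 = 32717*(1/32705) - 12118*306520/2474651 = 32717/32705 - 3714409360/2474651 = -121398794962033/80933460955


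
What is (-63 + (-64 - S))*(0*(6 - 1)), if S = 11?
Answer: 0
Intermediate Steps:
(-63 + (-64 - S))*(0*(6 - 1)) = (-63 + (-64 - 1*11))*(0*(6 - 1)) = (-63 + (-64 - 11))*(0*5) = (-63 - 75)*0 = -138*0 = 0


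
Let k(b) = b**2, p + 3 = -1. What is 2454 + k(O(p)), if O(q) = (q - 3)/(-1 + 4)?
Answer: 22135/9 ≈ 2459.4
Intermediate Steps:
p = -4 (p = -3 - 1 = -4)
O(q) = -1 + q/3 (O(q) = (-3 + q)/3 = (-3 + q)*(1/3) = -1 + q/3)
2454 + k(O(p)) = 2454 + (-1 + (1/3)*(-4))**2 = 2454 + (-1 - 4/3)**2 = 2454 + (-7/3)**2 = 2454 + 49/9 = 22135/9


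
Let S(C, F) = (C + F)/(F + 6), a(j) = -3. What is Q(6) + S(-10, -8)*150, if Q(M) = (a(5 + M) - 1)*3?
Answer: 1338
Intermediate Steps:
S(C, F) = (C + F)/(6 + F)
Q(M) = -12 (Q(M) = (-3 - 1)*3 = -4*3 = -12)
Q(6) + S(-10, -8)*150 = -12 + ((-10 - 8)/(6 - 8))*150 = -12 + (-18/(-2))*150 = -12 - 1/2*(-18)*150 = -12 + 9*150 = -12 + 1350 = 1338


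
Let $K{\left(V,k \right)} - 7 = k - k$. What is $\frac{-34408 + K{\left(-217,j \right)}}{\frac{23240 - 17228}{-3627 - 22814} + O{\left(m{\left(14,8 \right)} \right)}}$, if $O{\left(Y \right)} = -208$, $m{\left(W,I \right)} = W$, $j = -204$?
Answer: $\frac{909596841}{5505740} \approx 165.21$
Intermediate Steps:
$K{\left(V,k \right)} = 7$ ($K{\left(V,k \right)} = 7 + \left(k - k\right) = 7 + 0 = 7$)
$\frac{-34408 + K{\left(-217,j \right)}}{\frac{23240 - 17228}{-3627 - 22814} + O{\left(m{\left(14,8 \right)} \right)}} = \frac{-34408 + 7}{\frac{23240 - 17228}{-3627 - 22814} - 208} = - \frac{34401}{\frac{6012}{-26441} - 208} = - \frac{34401}{6012 \left(- \frac{1}{26441}\right) - 208} = - \frac{34401}{- \frac{6012}{26441} - 208} = - \frac{34401}{- \frac{5505740}{26441}} = \left(-34401\right) \left(- \frac{26441}{5505740}\right) = \frac{909596841}{5505740}$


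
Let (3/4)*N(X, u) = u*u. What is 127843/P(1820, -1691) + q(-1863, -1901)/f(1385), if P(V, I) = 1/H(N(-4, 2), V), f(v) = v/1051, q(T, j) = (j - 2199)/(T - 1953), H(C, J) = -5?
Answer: -168917462015/264258 ≈ -6.3921e+5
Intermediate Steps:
N(X, u) = 4*u²/3 (N(X, u) = 4*(u*u)/3 = 4*u²/3)
q(T, j) = (-2199 + j)/(-1953 + T)
f(v) = v/1051 (f(v) = v*(1/1051) = v/1051)
P(V, I) = -⅕ (P(V, I) = 1/(-5) = -⅕)
127843/P(1820, -1691) + q(-1863, -1901)/f(1385) = 127843/(-⅕) + ((-2199 - 1901)/(-1953 - 1863))/(((1/1051)*1385)) = 127843*(-5) + (-4100/(-3816))/(1385/1051) = -639215 - 1/3816*(-4100)*(1051/1385) = -639215 + (1025/954)*(1051/1385) = -639215 + 215455/264258 = -168917462015/264258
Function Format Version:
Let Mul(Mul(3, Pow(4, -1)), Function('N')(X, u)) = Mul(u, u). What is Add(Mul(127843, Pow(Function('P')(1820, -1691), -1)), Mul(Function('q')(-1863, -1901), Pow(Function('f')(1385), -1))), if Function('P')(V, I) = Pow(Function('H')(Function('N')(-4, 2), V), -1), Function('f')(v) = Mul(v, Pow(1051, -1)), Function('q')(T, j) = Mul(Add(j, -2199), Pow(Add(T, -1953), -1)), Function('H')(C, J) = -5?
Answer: Rational(-168917462015, 264258) ≈ -6.3921e+5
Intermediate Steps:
Function('N')(X, u) = Mul(Rational(4, 3), Pow(u, 2)) (Function('N')(X, u) = Mul(Rational(4, 3), Mul(u, u)) = Mul(Rational(4, 3), Pow(u, 2)))
Function('q')(T, j) = Mul(Pow(Add(-1953, T), -1), Add(-2199, j)) (Function('q')(T, j) = Mul(Add(-2199, j), Pow(Add(-1953, T), -1)) = Mul(Pow(Add(-1953, T), -1), Add(-2199, j)))
Function('f')(v) = Mul(Rational(1, 1051), v) (Function('f')(v) = Mul(v, Rational(1, 1051)) = Mul(Rational(1, 1051), v))
Function('P')(V, I) = Rational(-1, 5) (Function('P')(V, I) = Pow(-5, -1) = Rational(-1, 5))
Add(Mul(127843, Pow(Function('P')(1820, -1691), -1)), Mul(Function('q')(-1863, -1901), Pow(Function('f')(1385), -1))) = Add(Mul(127843, Pow(Rational(-1, 5), -1)), Mul(Mul(Pow(Add(-1953, -1863), -1), Add(-2199, -1901)), Pow(Mul(Rational(1, 1051), 1385), -1))) = Add(Mul(127843, -5), Mul(Mul(Pow(-3816, -1), -4100), Pow(Rational(1385, 1051), -1))) = Add(-639215, Mul(Mul(Rational(-1, 3816), -4100), Rational(1051, 1385))) = Add(-639215, Mul(Rational(1025, 954), Rational(1051, 1385))) = Add(-639215, Rational(215455, 264258)) = Rational(-168917462015, 264258)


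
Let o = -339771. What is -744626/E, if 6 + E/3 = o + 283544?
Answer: 744626/168699 ≈ 4.4139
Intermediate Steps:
E = -168699 (E = -18 + 3*(-339771 + 283544) = -18 + 3*(-56227) = -18 - 168681 = -168699)
-744626/E = -744626/(-168699) = -744626*(-1/168699) = 744626/168699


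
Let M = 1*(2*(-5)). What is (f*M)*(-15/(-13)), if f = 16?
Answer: -2400/13 ≈ -184.62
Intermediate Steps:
M = -10 (M = 1*(-10) = -10)
(f*M)*(-15/(-13)) = (16*(-10))*(-15/(-13)) = -(-2400)*(-1)/13 = -160*15/13 = -2400/13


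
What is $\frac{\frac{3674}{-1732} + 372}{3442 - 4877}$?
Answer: $- \frac{64063}{248542} \approx -0.25776$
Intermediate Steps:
$\frac{\frac{3674}{-1732} + 372}{3442 - 4877} = \frac{3674 \left(- \frac{1}{1732}\right) + 372}{-1435} = \left(- \frac{1837}{866} + 372\right) \left(- \frac{1}{1435}\right) = \frac{320315}{866} \left(- \frac{1}{1435}\right) = - \frac{64063}{248542}$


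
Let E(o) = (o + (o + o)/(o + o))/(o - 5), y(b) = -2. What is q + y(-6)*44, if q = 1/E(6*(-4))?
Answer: -1995/23 ≈ -86.739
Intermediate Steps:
E(o) = (1 + o)/(-5 + o) (E(o) = (o + (2*o)/((2*o)))/(-5 + o) = (o + (2*o)*(1/(2*o)))/(-5 + o) = (o + 1)/(-5 + o) = (1 + o)/(-5 + o))
q = 29/23 (q = 1/((1 + 6*(-4))/(-5 + 6*(-4))) = 1/((1 - 24)/(-5 - 24)) = 1/(-23/(-29)) = 1/(-1/29*(-23)) = 1/(23/29) = 29/23 ≈ 1.2609)
q + y(-6)*44 = 29/23 - 2*44 = 29/23 - 88 = -1995/23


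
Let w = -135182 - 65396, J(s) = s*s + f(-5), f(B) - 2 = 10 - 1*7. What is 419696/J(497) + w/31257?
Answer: -2023729790/428939811 ≈ -4.7180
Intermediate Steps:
f(B) = 5 (f(B) = 2 + (10 - 1*7) = 2 + (10 - 7) = 2 + 3 = 5)
J(s) = 5 + s² (J(s) = s*s + 5 = s² + 5 = 5 + s²)
w = -200578
419696/J(497) + w/31257 = 419696/(5 + 497²) - 200578/31257 = 419696/(5 + 247009) - 200578*1/31257 = 419696/247014 - 200578/31257 = 419696*(1/247014) - 200578/31257 = 209848/123507 - 200578/31257 = -2023729790/428939811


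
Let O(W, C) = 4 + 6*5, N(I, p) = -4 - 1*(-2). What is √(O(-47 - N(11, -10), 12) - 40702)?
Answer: 2*I*√10167 ≈ 201.66*I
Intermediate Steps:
N(I, p) = -2 (N(I, p) = -4 + 2 = -2)
O(W, C) = 34 (O(W, C) = 4 + 30 = 34)
√(O(-47 - N(11, -10), 12) - 40702) = √(34 - 40702) = √(-40668) = 2*I*√10167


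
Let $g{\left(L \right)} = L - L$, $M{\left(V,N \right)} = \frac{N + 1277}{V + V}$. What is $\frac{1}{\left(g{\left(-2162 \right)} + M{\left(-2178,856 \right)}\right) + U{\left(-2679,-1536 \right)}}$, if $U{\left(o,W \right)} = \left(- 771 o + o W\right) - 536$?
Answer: $\frac{484}{2991079591} \approx 1.6181 \cdot 10^{-7}$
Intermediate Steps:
$M{\left(V,N \right)} = \frac{1277 + N}{2 V}$
$g{\left(L \right)} = 0$
$U{\left(o,W \right)} = -536 - 771 o + W o$ ($U{\left(o,W \right)} = \left(- 771 o + W o\right) - 536 = -536 - 771 o + W o$)
$\frac{1}{\left(g{\left(-2162 \right)} + M{\left(-2178,856 \right)}\right) + U{\left(-2679,-1536 \right)}} = \frac{1}{\left(0 + \frac{1277 + 856}{2 \left(-2178\right)}\right) - -6179917} = \frac{1}{\left(0 + \frac{1}{2} \left(- \frac{1}{2178}\right) 2133\right) + \left(-536 + 2065509 + 4114944\right)} = \frac{1}{\left(0 - \frac{237}{484}\right) + 6179917} = \frac{1}{- \frac{237}{484} + 6179917} = \frac{1}{\frac{2991079591}{484}} = \frac{484}{2991079591}$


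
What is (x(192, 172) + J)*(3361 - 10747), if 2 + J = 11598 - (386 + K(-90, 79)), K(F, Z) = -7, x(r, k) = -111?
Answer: -82028916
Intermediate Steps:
J = 11217 (J = -2 + (11598 - (386 - 7)) = -2 + (11598 - 1*379) = -2 + (11598 - 379) = -2 + 11219 = 11217)
(x(192, 172) + J)*(3361 - 10747) = (-111 + 11217)*(3361 - 10747) = 11106*(-7386) = -82028916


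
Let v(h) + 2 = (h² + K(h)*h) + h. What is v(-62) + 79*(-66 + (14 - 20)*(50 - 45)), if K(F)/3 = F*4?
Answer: 42324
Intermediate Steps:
K(F) = 12*F (K(F) = 3*(F*4) = 3*(4*F) = 12*F)
v(h) = -2 + h + 13*h² (v(h) = -2 + ((h² + (12*h)*h) + h) = -2 + ((h² + 12*h²) + h) = -2 + (13*h² + h) = -2 + (h + 13*h²) = -2 + h + 13*h²)
v(-62) + 79*(-66 + (14 - 20)*(50 - 45)) = (-2 - 62 + 13*(-62)²) + 79*(-66 + (14 - 20)*(50 - 45)) = (-2 - 62 + 13*3844) + 79*(-66 - 6*5) = (-2 - 62 + 49972) + 79*(-66 - 30) = 49908 + 79*(-96) = 49908 - 7584 = 42324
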